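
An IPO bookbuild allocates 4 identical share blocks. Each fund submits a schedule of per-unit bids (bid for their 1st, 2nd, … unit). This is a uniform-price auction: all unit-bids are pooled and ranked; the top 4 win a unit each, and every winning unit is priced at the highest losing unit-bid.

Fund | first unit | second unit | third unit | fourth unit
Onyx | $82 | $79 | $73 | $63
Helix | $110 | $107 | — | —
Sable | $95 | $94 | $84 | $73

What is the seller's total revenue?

Total revenue: $336

Pooled unit-bids ranked (top 4): 110 (Helix-1), 107 (Helix-2), 95 (Sable-1), 94 (Sable-2)
Highest rejected unit-bid = $84.
Allocation: Helix 2, Sable 2. Every unit priced at $84.
Revenue = 4 × 84 = $336.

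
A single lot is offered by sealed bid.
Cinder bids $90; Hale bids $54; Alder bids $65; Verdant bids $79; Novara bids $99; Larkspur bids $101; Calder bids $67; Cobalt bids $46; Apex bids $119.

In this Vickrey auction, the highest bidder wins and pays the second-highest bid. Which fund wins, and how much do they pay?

Bids ranked: 119 (Apex) > 101 (Larkspur) > 99 (Novara) > 90 (Cinder) > 79 (Verdant) > 67 (Calder) > …
Apex is highest; pays the second-highest bid, $101.

Apex pays $101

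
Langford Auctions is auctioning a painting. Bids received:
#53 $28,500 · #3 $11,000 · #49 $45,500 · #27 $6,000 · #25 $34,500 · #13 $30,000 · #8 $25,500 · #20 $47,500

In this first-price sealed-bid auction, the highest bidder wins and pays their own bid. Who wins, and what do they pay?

#20 pays $47,500

Bids in order: 47,500 (#20) > 45,500 (#49) > 34,500 (#25) > 30,000 (#13) > 28,500 (#53) > 25,500 (#8) > …
#20 has the highest bid and pays exactly that: $47,500.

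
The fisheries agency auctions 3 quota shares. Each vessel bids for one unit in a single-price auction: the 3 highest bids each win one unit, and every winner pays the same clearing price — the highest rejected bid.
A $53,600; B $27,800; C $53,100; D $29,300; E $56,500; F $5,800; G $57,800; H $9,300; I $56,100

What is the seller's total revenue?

Total revenue: $160,800

Bids ranked high→low: 57,800 (G), 56,500 (E), 56,100 (I), 53,600 (A), 53,100 (C), …
Top 3: G, E, I.
First losing bid is A's $53,600, which sets the uniform price.
Total revenue = 3 × $53,600 = $160,800.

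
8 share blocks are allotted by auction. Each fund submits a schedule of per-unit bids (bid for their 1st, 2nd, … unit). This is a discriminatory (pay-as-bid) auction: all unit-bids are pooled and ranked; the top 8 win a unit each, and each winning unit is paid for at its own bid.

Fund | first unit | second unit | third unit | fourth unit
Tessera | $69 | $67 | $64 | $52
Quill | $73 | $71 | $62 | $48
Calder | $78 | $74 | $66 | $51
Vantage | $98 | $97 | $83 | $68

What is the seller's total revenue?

Merging the schedules and taking the best 8: 98 (Vantage-1), 97 (Vantage-2), 83 (Vantage-3), 78 (Calder-1), 74 (Calder-2), 73 (Quill-1), 71 (Quill-2), 69 (Tessera-1)
Next rejected bid: $68 (not a price — pay-as-bid).
Each winning unit pays its own bid.
Revenue = 98 + 97 + 83 + 78 + 74 + 73 + 71 + 69 = $643.

Total revenue: $643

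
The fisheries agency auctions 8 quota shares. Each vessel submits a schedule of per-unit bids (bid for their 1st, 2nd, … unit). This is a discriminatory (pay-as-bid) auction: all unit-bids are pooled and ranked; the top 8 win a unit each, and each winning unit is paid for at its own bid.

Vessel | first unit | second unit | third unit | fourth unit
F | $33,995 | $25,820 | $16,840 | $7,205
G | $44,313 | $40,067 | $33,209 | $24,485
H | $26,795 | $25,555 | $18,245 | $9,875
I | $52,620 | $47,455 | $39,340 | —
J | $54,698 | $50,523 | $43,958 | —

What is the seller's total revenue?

All unit-bids, highest first — top 8: 54,698 (J-1), 52,620 (I-1), 50,523 (J-2), 47,455 (I-2), 44,313 (G-1), 43,958 (J-3), 40,067 (G-2), 39,340 (I-3)
Next rejected bid: $33,995 (not a price — pay-as-bid).
Each winning unit pays its own bid.
Revenue = 54,698 + 52,620 + 50,523 + 47,455 + 44,313 + 43,958 + 40,067 + 39,340 = $372,974.

Total revenue: $372,974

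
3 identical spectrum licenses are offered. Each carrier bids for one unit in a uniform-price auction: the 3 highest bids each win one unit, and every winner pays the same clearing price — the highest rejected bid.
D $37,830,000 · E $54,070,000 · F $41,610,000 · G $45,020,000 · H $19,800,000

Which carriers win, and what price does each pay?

Sorting: 54,070,000 (E), 45,020,000 (G), 41,610,000 (F), 37,830,000 (D), 19,800,000 (H)
Winners (3 units): E, G, F.
Highest unsuccessful bid: $37,830,000 → clearing price.

E, G, F; each pays $37,830,000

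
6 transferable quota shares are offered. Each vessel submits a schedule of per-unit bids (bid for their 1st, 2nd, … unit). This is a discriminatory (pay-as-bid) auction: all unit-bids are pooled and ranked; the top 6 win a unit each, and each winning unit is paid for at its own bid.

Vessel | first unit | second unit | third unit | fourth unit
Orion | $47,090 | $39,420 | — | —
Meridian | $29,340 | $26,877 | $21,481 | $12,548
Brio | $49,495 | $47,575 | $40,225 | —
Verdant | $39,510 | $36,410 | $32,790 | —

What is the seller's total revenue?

Total revenue: $263,315

Pooled unit-bids ranked (top 6): 49,495 (Brio-1), 47,575 (Brio-2), 47,090 (Orion-1), 40,225 (Brio-3), 39,510 (Verdant-1), 39,420 (Orion-2)
Next rejected bid: $36,410 (not a price — pay-as-bid).
Each winning unit pays its own bid.
Revenue = 49,495 + 47,575 + 47,090 + 40,225 + 39,510 + 39,420 = $263,315.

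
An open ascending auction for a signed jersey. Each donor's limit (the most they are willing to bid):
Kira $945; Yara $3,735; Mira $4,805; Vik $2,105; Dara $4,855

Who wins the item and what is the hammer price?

Dara wins at $4,805

Rule: the price rises until one bidder remains; the winner pays the price at which the last rival dropped out.
Limits in order: 4,855 (Dara) > 4,805 (Mira) > 3,735 (Yara) > 2,105 (Vik) > 945 (Kira)
Bidding ends when Mira exits at $4,805; Dara takes it.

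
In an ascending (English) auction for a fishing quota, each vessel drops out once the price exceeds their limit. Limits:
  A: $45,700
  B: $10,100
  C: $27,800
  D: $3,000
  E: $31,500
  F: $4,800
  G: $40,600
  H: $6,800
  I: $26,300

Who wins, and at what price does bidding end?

A wins at $40,600

Rule: the price rises until one bidder remains; the winner pays the price at which the last rival dropped out.
Sorting limits: 45,700 (A) > 40,600 (G) > 31,500 (E) > 27,800 (C) > 26,300 (I) > 10,100 (B) > …
Bidding ends when G exits at $40,600; A takes it.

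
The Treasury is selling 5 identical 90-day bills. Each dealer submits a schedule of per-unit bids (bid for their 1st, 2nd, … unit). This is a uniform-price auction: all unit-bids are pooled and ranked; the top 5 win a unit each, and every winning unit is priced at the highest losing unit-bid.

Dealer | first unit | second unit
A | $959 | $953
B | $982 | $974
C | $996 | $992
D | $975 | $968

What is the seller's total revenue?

Total revenue: $4,840

All unit-bids, highest first — top 5: 996 (C-1), 992 (C-2), 982 (B-1), 975 (D-1), 974 (B-2)
Highest rejected unit-bid = $968.
Allocation: B 2, C 2, D 1. Every unit priced at $968.
Revenue = 5 × 968 = $4,840.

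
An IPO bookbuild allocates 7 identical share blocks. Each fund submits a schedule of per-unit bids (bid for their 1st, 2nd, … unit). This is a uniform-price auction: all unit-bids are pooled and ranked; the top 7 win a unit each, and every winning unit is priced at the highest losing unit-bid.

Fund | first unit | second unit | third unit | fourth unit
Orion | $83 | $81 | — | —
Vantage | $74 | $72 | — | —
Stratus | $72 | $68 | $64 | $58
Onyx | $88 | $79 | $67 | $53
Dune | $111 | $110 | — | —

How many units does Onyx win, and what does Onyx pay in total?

Onyx: 2 units, pays $144

All unit-bids, highest first — top 7: 111 (Dune-1), 110 (Dune-2), 88 (Onyx-1), 83 (Orion-1), 81 (Orion-2), 79 (Onyx-2), 74 (Vantage-1)
First bid not allocated: $72.
Onyx wins 2 unit(s) at $72 each.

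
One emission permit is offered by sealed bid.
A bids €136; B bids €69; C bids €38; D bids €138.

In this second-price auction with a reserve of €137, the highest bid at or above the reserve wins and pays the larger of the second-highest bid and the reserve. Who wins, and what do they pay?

Second-price auction with a reserve of €137: the highest bid at or above the reserve wins and pays the larger of the second-highest bid and the reserve.
Bids ranked: 138 (D) > 136 (A) > 69 (B) > 38 (C)
D has the top bid at or above the reserve (€138).
Second-highest bid €136 is below the reserve €137, so the reserve binds → payment €137.

D pays €137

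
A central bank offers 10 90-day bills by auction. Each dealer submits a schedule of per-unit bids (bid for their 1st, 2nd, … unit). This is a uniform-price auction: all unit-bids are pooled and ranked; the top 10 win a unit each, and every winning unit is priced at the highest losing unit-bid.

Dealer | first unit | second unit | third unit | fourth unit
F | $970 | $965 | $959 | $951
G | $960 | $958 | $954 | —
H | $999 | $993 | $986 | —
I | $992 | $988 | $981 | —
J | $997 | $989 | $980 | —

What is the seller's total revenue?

All unit-bids, highest first — top 10: 999 (H-1), 997 (J-1), 993 (H-2), 992 (I-1), 989 (J-2), 988 (I-2), 986 (H-3), 981 (I-3), 980 (J-3), 970 (F-1)
First bid not allocated: $965.
Allocation: F 1, H 3, I 3, J 3. Every unit priced at $965.
Revenue = 10 × 965 = $9,650.

Total revenue: $9,650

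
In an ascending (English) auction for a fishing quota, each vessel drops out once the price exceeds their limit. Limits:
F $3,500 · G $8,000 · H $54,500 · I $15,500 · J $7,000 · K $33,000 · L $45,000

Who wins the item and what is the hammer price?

Rule: the price rises until one bidder remains; the winner pays the price at which the last rival dropped out.
Limits ranked: 54,500 (H) > 45,000 (L) > 33,000 (K) > 15,500 (I) > 8,000 (G) > 7,000 (J) > …
Bidding ends when L exits at $45,000; H takes it.

H wins at $45,000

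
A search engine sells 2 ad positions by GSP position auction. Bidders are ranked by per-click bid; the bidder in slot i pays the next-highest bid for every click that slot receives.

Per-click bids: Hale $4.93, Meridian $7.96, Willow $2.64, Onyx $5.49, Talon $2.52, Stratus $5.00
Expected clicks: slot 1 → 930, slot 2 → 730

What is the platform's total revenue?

Ranked by bid: $7.96 (Meridian) > $5.49 (Onyx) > $5.00 (Stratus) > …
Slot 1: Meridian pays $5.49 × 930 = $5105.70
Slot 2: Onyx pays $5.00 × 730 = $3650.00
Total = $8755.70

Total revenue: $8755.70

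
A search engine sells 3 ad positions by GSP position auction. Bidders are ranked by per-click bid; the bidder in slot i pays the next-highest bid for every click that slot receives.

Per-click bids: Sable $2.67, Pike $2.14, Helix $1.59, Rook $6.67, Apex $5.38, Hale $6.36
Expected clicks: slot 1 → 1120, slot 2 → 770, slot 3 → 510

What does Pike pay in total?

Per-click bids in order: $6.67 (Rook) > $6.36 (Hale) > $5.38 (Apex) > $2.67 (Sable) > …
Pike ranks below slot 3 → no slot, pays nothing.

Pike pays $0.00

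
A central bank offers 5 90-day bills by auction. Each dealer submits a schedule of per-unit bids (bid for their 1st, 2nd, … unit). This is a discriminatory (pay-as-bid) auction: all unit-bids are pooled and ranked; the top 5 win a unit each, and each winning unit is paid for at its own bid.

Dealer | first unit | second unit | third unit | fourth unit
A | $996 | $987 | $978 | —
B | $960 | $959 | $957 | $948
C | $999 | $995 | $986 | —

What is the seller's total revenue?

Merging the schedules and taking the best 5: 999 (C-1), 996 (A-1), 995 (C-2), 987 (A-2), 986 (C-3)
Next rejected bid: $978 (not a price — pay-as-bid).
Each winning unit pays its own bid.
Revenue = 999 + 996 + 995 + 987 + 986 = $4,963.

Total revenue: $4,963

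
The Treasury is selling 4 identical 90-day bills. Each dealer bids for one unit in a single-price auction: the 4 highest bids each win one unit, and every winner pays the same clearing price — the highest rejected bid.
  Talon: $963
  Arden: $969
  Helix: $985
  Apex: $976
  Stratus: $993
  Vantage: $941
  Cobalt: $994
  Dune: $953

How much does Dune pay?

Dune pays $0

Ordering the bids: 994 (Cobalt), 993 (Stratus), 985 (Helix), 976 (Apex), 969 (Arden), 963 (Talon), …
Winners (4 units): Cobalt, Stratus, Helix, Apex.
Clearing price = highest rejected bid = $969.
Dune does not win → pays $0.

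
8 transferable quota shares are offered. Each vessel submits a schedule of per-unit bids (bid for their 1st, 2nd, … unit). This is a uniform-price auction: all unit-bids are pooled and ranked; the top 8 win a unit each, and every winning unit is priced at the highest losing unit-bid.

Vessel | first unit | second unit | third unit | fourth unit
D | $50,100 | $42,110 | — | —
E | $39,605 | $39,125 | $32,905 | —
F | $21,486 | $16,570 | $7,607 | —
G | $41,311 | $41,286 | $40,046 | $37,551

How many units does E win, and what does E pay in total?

All unit-bids, highest first — top 8: 50,100 (D-1), 42,110 (D-2), 41,311 (G-1), 41,286 (G-2), 40,046 (G-3), 39,605 (E-1), 39,125 (E-2), 37,551 (G-4)
Highest rejected unit-bid = $32,905.
E wins 2 unit(s) at $32,905 each.

E: 2 units, pays $65,810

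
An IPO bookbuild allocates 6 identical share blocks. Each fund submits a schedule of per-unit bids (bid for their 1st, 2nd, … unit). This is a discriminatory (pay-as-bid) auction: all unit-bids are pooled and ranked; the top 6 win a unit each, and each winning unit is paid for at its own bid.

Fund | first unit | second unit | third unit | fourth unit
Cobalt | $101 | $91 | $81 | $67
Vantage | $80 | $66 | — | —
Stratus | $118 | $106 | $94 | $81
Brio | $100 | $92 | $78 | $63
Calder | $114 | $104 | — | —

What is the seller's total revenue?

Pooled unit-bids ranked (top 6): 118 (Stratus-1), 114 (Calder-1), 106 (Stratus-2), 104 (Calder-2), 101 (Cobalt-1), 100 (Brio-1)
Next rejected bid: $94 (not a price — pay-as-bid).
Each winning unit pays its own bid.
Revenue = 118 + 114 + 106 + 104 + 101 + 100 = $643.

Total revenue: $643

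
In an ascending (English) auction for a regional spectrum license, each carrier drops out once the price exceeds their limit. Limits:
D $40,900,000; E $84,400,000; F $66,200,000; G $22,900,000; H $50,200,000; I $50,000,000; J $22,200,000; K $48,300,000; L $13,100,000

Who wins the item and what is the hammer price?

Limits ranked: 84,400,000 (E) > 66,200,000 (F) > 50,200,000 (H) > 50,000,000 (I) > 48,300,000 (K) > 40,900,000 (D) > …
Bidding ends when F exits at $66,200,000; E takes it.

E wins at $66,200,000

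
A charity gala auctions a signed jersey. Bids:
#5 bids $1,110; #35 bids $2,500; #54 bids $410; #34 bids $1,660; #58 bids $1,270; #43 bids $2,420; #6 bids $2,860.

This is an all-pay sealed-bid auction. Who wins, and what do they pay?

#6 pays $2,860

All-pay sealed-bid auction: the highest bidder wins the item, but every bidder pays their own bid.
Bids ranked: 2,860 (#6) > 2,500 (#35) > 2,420 (#43) > 1,660 (#34) > 1,270 (#58) > 1,110 (#5) > …
#6 is highest and takes the item; every bidder forfeits their bid.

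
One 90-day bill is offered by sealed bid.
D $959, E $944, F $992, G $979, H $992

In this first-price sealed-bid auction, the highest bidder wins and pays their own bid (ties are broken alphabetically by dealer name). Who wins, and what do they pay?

F pays $992

Rule: the highest bidder wins and pays their own bid.
Sorting bids: 992 (F) > 992 (H) > 979 (G) > 959 (D) > 944 (E)
Tie at $992 → F wins by tie-break.
First-price: F pays what they bid, $992.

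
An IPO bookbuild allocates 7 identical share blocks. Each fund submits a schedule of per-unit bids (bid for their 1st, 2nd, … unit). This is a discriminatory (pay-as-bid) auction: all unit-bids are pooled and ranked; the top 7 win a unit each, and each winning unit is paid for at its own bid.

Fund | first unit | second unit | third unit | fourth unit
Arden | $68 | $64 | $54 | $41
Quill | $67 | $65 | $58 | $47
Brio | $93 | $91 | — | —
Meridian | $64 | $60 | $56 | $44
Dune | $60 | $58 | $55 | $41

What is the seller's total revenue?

Total revenue: $512

All unit-bids, highest first — top 7: 93 (Brio-1), 91 (Brio-2), 68 (Arden-1), 67 (Quill-1), 65 (Quill-2), 64 (Arden-2), 64 (Meridian-1)
Next rejected bid: $60 (not a price — pay-as-bid).
Each winning unit pays its own bid.
Revenue = 93 + 91 + 68 + 67 + 65 + 64 + 64 = $512.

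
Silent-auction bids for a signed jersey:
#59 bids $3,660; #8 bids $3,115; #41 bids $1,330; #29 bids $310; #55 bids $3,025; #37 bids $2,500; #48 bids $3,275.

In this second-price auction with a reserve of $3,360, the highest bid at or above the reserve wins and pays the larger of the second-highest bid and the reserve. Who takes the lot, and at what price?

#59 pays $3,360

Sorting bids: 3,660 (#59) > 3,275 (#48) > 3,115 (#8) > 3,025 (#55) > 2,500 (#37) > 1,330 (#41) > …
Highest eligible bid: #59 at $3,660.
max(second-highest $3,275, reserve $3,360) = $3,360.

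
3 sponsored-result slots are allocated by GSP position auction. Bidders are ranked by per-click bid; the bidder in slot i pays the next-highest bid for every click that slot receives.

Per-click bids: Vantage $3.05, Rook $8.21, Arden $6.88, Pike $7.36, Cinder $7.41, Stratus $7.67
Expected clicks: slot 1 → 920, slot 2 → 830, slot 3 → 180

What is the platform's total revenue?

Per-click bids in order: $8.21 (Rook) > $7.67 (Stratus) > $7.41 (Cinder) > $7.36 (Pike) > …
Slot 1: Rook pays $7.67 × 920 = $7056.40
Slot 2: Stratus pays $7.41 × 830 = $6150.30
Slot 3: Cinder pays $7.36 × 180 = $1324.80
Total = $14531.50

Total revenue: $14531.50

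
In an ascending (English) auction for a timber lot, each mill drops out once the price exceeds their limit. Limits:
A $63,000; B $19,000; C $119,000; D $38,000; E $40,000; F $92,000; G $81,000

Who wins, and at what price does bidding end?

Open ascending-bid auction: the price rises until one bidder remains; the winner pays the price at which the last rival dropped out.
Limits ranked: 119,000 (C) > 92,000 (F) > 81,000 (G) > 63,000 (A) > 40,000 (E) > 38,000 (D) > …
F is the last rival to drop out, at $92,000; C remains and wins at that price.

C wins at $92,000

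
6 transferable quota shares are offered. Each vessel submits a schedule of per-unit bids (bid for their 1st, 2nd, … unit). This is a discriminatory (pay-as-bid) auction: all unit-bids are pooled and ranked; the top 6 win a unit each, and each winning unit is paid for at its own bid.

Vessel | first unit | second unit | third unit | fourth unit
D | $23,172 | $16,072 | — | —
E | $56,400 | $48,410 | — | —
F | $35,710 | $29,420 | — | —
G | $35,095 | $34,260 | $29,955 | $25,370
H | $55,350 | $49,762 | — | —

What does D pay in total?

Pooled unit-bids ranked (top 6): 56,400 (E-1), 55,350 (H-1), 49,762 (H-2), 48,410 (E-2), 35,710 (F-1), 35,095 (G-1)
Next rejected bid: $34,260 (not a price — pay-as-bid).
D wins no units.

D pays $0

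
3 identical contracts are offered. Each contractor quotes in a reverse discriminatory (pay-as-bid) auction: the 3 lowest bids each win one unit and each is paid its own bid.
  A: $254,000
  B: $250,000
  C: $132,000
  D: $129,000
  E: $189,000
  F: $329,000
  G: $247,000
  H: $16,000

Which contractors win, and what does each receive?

H $16,000, D $129,000, C $132,000

Bids ranked low→high: 16,000 (H), 129,000 (D), 132,000 (C), 189,000 (E), 247,000 (G), …
Winners (3 units): H, D, C.
Each winner is paid its own bid: H $16,000, D $129,000, C $132,000.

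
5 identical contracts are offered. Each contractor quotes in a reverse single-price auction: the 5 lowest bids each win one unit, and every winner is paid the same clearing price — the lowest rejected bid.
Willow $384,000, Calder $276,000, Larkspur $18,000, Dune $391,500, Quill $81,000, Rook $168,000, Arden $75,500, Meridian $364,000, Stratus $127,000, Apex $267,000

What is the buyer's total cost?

Total cost: $1,335,000

Sorting: 18,000 (Larkspur), 75,500 (Arden), 81,000 (Quill), 127,000 (Stratus), 168,000 (Rook), 267,000 (Apex), 276,000 (Calder), …
Lowest 5: Larkspur, Arden, Quill, Stratus, Rook.
Lowest unsuccessful bid: $267,000 → clearing price.
Total cost = 5 × $267,000 = $1,335,000.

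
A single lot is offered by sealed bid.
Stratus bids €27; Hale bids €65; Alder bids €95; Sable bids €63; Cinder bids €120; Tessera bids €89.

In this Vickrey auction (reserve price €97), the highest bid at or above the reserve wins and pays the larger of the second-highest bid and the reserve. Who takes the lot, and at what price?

Bids ranked: 120 (Cinder) > 95 (Alder) > 89 (Tessera) > 65 (Hale) > 63 (Sable) > 27 (Stratus)
Highest eligible bid: Cinder at €120.
Second-highest bid €95 is below the reserve €97, so the reserve binds → payment €97.

Cinder pays €97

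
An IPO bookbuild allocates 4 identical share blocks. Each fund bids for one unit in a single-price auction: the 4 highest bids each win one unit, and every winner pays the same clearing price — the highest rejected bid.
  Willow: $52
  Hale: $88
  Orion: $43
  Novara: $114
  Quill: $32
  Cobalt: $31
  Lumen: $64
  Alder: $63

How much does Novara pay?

Ordering the bids: 114 (Novara), 88 (Hale), 64 (Lumen), 63 (Alder), 52 (Willow), 43 (Orion), …
The 4 highest are Novara, Hale, Lumen, Alder.
First losing bid is Willow's $52, which sets the uniform price.
Novara wins → pays $52.

Novara pays $52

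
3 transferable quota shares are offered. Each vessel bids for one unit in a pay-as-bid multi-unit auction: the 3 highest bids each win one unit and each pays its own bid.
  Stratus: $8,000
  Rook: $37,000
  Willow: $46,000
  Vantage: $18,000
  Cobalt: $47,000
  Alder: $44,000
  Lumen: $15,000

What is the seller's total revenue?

Sorting: 47,000 (Cobalt), 46,000 (Willow), 44,000 (Alder), 37,000 (Rook), 18,000 (Vantage), …
Winners (3 units): Cobalt, Willow, Alder.
Total revenue = 47,000 + 46,000 + 44,000 = $137,000.

Total revenue: $137,000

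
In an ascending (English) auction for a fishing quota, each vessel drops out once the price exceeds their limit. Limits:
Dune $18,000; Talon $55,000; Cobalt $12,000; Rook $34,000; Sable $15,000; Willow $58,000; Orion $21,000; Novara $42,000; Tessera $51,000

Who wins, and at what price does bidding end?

Rule: the price rises until one bidder remains; the winner pays the price at which the last rival dropped out.
Sorting limits: 58,000 (Willow) > 55,000 (Talon) > 51,000 (Tessera) > 42,000 (Novara) > 34,000 (Rook) > 21,000 (Orion) > …
Talon is the last rival to drop out, at $55,000; Willow remains and wins at that price.

Willow wins at $55,000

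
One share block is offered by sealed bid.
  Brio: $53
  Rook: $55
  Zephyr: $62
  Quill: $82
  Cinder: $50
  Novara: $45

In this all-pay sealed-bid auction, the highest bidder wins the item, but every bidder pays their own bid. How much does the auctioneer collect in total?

Total revenue: $347

Rule: the highest bidder wins the item, but every bidder pays their own bid.
Bids ranked: 82 (Quill) > 62 (Zephyr) > 55 (Rook) > 53 (Brio) > 50 (Cinder) > 45 (Novara)
Quill wins with the top bid; all bids are sunk regardless.
Every bidder forfeits their bid regardless of winning.
Revenue = 53 + 55 + 62 + 82 + 50 + 45 = $347.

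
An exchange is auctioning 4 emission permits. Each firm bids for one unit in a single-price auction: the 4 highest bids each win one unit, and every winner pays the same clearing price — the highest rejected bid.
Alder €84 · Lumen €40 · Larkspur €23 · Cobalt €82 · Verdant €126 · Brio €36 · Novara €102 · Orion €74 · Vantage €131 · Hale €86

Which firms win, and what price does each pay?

Ordering the bids: 131 (Vantage), 126 (Verdant), 102 (Novara), 86 (Hale), 84 (Alder), 82 (Cobalt), …
Winners (4 units): Vantage, Verdant, Novara, Hale.
Highest unsuccessful bid: €84 → clearing price.

Vantage, Verdant, Novara, Hale; each pays €84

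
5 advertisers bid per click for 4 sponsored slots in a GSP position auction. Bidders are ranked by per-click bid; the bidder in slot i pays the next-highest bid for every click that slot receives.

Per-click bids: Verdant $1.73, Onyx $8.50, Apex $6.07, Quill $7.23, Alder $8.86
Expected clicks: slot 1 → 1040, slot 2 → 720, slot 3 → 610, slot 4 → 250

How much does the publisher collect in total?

Ranked by bid: $8.86 (Alder) > $8.50 (Onyx) > $7.23 (Quill) > $6.07 (Apex) > $1.73 (Verdant)
Slot 1: Alder pays $8.50 × 1040 = $8840.00
Slot 2: Onyx pays $7.23 × 720 = $5205.60
Slot 3: Quill pays $6.07 × 610 = $3702.70
Slot 4: Apex pays $1.73 × 250 = $432.50
Total = $18180.80

Total revenue: $18180.80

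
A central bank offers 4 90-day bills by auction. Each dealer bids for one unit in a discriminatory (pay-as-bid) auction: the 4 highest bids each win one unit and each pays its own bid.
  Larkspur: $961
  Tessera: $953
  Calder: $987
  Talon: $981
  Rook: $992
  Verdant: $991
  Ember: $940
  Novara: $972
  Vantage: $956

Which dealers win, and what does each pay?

Rook $992, Verdant $991, Calder $987, Talon $981

Sorting: 992 (Rook), 991 (Verdant), 987 (Calder), 981 (Talon), 972 (Novara), 961 (Larkspur), …
Top 4: Rook, Verdant, Calder, Talon.
Each winner pays its own bid: Rook $992, Verdant $991, Calder $987, Talon $981.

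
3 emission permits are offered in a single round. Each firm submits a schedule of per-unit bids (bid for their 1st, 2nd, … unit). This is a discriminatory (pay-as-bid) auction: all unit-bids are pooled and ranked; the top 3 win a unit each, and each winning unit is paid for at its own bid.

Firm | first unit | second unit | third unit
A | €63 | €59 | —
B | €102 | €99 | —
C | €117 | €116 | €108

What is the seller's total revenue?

Merging the schedules and taking the best 3: 117 (C-1), 116 (C-2), 108 (C-3)
Next rejected bid: €102 (not a price — pay-as-bid).
Each winning unit pays its own bid.
Revenue = 117 + 116 + 108 = €341.

Total revenue: €341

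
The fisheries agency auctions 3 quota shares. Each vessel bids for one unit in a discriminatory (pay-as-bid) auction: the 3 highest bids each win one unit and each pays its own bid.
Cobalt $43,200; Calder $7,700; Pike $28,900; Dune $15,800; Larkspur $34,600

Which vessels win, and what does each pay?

Bids ranked high→low: 43,200 (Cobalt), 34,600 (Larkspur), 28,900 (Pike), 15,800 (Dune), 7,700 (Calder)
Top 3: Cobalt, Larkspur, Pike.
Each winner pays its own bid: Cobalt $43,200, Larkspur $34,600, Pike $28,900.

Cobalt $43,200, Larkspur $34,600, Pike $28,900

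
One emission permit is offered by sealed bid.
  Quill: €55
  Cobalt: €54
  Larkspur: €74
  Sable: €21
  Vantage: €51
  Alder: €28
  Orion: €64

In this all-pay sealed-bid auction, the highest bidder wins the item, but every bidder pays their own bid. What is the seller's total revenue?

Total revenue: €347

Sorting bids: 74 (Larkspur) > 64 (Orion) > 55 (Quill) > 54 (Cobalt) > 51 (Vantage) > 28 (Alder) > …
Larkspur wins with the top bid; all bids are sunk regardless.
Every bidder forfeits their bid regardless of winning.
Revenue = 55 + 54 + 74 + 21 + 51 + 28 + 64 = €347.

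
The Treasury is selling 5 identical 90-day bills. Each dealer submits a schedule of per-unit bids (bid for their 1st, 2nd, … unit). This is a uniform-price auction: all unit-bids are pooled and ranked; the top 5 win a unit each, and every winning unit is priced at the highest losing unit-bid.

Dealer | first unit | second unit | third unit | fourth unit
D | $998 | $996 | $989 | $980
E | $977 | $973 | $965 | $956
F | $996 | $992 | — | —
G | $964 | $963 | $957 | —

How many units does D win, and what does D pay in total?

D: 3 units, pays $2,940

Merging the schedules and taking the best 5: 998 (D-1), 996 (D-2), 996 (F-1), 992 (F-2), 989 (D-3)
The (k+1)-th unit-bid is $980.
D wins 3 unit(s) at $980 each.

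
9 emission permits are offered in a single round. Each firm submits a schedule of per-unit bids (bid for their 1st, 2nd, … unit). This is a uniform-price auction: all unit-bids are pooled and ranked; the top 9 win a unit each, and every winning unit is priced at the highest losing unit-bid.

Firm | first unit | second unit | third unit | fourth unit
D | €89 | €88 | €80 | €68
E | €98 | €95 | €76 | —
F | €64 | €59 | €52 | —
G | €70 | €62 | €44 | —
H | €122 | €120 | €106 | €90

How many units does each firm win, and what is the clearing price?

Pooled unit-bids ranked (top 9): 122 (H-1), 120 (H-2), 106 (H-3), 98 (E-1), 95 (E-2), 90 (H-4), 89 (D-1), 88 (D-2), 80 (D-3)
Highest rejected unit-bid = €76.
Allocation: D 3, E 2, H 4.

D 3, E 2, H 4; clearing price €76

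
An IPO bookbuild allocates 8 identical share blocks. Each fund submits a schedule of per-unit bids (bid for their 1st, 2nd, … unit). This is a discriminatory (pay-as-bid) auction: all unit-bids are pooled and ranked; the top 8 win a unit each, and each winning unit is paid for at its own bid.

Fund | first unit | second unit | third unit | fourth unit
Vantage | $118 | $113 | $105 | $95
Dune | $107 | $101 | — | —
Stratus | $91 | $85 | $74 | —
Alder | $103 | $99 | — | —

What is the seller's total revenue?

Total revenue: $841

Pooled unit-bids ranked (top 8): 118 (Vantage-1), 113 (Vantage-2), 107 (Dune-1), 105 (Vantage-3), 103 (Alder-1), 101 (Dune-2), 99 (Alder-2), 95 (Vantage-4)
Next rejected bid: $91 (not a price — pay-as-bid).
Each winning unit pays its own bid.
Revenue = 118 + 113 + 107 + 105 + 103 + 101 + 99 + 95 = $841.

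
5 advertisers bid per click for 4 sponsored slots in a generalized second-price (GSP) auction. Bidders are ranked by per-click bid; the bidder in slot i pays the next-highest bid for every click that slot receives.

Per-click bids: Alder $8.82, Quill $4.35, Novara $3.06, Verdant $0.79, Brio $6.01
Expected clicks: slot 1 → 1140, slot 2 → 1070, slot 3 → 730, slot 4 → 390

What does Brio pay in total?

Per-click bids in order: $8.82 (Alder) > $6.01 (Brio) > $4.35 (Quill) > $3.06 (Novara) > $0.79 (Verdant)
Brio holds slot 2 → pays next bid $4.35 × 1070 clicks = $4654.50.

Brio pays $4654.50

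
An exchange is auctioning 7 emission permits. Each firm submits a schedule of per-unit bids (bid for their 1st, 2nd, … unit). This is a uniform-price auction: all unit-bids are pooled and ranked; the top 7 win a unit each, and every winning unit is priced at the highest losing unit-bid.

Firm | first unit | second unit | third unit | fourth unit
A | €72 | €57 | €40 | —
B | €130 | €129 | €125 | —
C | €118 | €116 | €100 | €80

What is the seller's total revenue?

Total revenue: €504

Pooled unit-bids ranked (top 7): 130 (B-1), 129 (B-2), 125 (B-3), 118 (C-1), 116 (C-2), 100 (C-3), 80 (C-4)
Highest rejected unit-bid = €72.
Allocation: B 3, C 4. Every unit priced at €72.
Revenue = 7 × 72 = €504.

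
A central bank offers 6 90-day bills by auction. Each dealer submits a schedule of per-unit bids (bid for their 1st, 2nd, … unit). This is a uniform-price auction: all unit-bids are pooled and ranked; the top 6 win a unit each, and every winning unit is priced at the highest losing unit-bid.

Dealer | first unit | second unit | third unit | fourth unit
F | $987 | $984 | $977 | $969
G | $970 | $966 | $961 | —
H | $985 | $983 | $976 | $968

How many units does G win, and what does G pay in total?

All unit-bids, highest first — top 6: 987 (F-1), 985 (H-1), 984 (F-2), 983 (H-2), 977 (F-3), 976 (H-3)
First bid not allocated: $970.
G wins 0 unit(s) at $970 each.

G: 0 units, pays $0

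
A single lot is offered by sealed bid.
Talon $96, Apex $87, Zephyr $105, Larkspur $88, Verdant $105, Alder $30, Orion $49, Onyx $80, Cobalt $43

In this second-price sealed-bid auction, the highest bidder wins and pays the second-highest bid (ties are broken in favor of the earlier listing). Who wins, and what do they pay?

Bids in order: 105 (Zephyr) > 105 (Verdant) > 96 (Talon) > 88 (Larkspur) > 87 (Apex) > 80 (Onyx) > …
Tie at $105 → Zephyr wins by tie-break.
Zephyr is highest; pays the second-highest bid, $105.

Zephyr pays $105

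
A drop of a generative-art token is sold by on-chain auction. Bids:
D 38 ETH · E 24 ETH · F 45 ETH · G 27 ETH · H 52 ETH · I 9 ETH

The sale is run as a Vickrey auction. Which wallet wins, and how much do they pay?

H pays 45 ETH

Sorting bids: 52 (H) > 45 (F) > 38 (D) > 27 (G) > 24 (E) > 9 (I)
Second-price: H pays F's bid of 45 ETH.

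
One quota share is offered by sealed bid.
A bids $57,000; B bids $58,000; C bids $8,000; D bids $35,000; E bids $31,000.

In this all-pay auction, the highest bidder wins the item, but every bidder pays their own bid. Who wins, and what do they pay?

Bids ranked: 58,000 (B) > 57,000 (A) > 35,000 (D) > 31,000 (E) > 8,000 (C)
B wins with the top bid; all bids are sunk regardless.

B pays $58,000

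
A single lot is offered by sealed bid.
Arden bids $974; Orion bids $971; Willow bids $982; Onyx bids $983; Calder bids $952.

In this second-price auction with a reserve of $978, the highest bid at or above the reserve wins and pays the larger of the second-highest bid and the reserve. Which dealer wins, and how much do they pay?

Bids ranked: 983 (Onyx) > 982 (Willow) > 974 (Arden) > 971 (Orion) > 952 (Calder)
Onyx has the top bid at or above the reserve ($983).
Second-highest bid $982 exceeds the reserve $978 → payment $982.

Onyx pays $982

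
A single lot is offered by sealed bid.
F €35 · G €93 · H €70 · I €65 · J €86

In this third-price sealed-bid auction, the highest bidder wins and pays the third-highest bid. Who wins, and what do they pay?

G pays €70

Sorting bids: 93 (G) > 86 (J) > 70 (H) > 65 (I) > 35 (F)
G wins; payment is bid #3 in the ranking = €70.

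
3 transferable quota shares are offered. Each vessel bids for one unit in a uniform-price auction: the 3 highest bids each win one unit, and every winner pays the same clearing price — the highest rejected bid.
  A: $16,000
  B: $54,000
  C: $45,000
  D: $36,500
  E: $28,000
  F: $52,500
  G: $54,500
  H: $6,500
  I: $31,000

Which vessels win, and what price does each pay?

G, B, F; each pays $45,000

Sorting: 54,500 (G), 54,000 (B), 52,500 (F), 45,000 (C), 36,500 (D), …
Winners (3 units): G, B, F.
First losing bid is C's $45,000, which sets the uniform price.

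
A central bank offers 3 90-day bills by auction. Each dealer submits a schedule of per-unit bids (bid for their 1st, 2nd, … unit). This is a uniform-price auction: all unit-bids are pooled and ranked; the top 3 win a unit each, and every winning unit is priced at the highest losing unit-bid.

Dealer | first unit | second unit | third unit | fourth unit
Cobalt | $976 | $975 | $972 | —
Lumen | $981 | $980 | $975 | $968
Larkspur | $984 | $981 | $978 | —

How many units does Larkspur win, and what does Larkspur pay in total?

All unit-bids, highest first — top 3: 984 (Larkspur-1), 981 (Lumen-1), 981 (Larkspur-2)
Highest rejected unit-bid = $980.
Larkspur wins 2 unit(s) at $980 each.

Larkspur: 2 units, pays $1,960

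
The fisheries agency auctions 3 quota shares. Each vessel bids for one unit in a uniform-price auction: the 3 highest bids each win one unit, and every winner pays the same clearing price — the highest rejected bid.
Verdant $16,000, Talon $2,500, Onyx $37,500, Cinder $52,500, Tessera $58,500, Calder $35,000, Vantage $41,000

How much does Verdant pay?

Verdant pays $0

Bids ranked high→low: 58,500 (Tessera), 52,500 (Cinder), 41,000 (Vantage), 37,500 (Onyx), 35,000 (Calder), …
Top 3: Tessera, Cinder, Vantage.
First losing bid is Onyx's $37,500, which sets the uniform price.
Verdant does not win → pays $0.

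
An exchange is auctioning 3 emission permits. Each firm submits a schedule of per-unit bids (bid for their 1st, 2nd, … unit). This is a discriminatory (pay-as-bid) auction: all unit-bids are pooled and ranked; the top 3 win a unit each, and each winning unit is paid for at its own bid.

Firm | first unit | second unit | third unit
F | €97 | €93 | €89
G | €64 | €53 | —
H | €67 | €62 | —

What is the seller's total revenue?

All unit-bids, highest first — top 3: 97 (F-1), 93 (F-2), 89 (F-3)
Next rejected bid: €67 (not a price — pay-as-bid).
Each winning unit pays its own bid.
Revenue = 97 + 93 + 89 = €279.

Total revenue: €279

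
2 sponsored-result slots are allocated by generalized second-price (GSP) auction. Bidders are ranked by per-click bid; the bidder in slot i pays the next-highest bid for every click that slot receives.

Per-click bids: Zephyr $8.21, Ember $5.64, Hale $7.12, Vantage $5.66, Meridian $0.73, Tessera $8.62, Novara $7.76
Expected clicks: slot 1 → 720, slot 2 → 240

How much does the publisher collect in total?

Ranked by bid: $8.62 (Tessera) > $8.21 (Zephyr) > $7.76 (Novara) > …
Slot 1: Tessera pays $8.21 × 720 = $5911.20
Slot 2: Zephyr pays $7.76 × 240 = $1862.40
Total = $7773.60

Total revenue: $7773.60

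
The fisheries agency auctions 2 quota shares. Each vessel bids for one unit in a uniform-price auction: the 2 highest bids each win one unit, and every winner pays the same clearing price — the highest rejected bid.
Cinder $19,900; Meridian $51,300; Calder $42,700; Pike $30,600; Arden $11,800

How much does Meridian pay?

Meridian pays $30,600

Sorting: 51,300 (Meridian), 42,700 (Calder), 30,600 (Pike), 19,900 (Cinder), …
The 2 highest are Meridian, Calder.
Highest unsuccessful bid: $30,600 → clearing price.
Meridian wins → pays $30,600.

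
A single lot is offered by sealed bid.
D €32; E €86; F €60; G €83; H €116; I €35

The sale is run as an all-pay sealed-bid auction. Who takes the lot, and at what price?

Bids ranked: 116 (H) > 86 (E) > 83 (G) > 60 (F) > 35 (I) > 32 (D)
H is highest and takes the item; every bidder forfeits their bid.

H pays €116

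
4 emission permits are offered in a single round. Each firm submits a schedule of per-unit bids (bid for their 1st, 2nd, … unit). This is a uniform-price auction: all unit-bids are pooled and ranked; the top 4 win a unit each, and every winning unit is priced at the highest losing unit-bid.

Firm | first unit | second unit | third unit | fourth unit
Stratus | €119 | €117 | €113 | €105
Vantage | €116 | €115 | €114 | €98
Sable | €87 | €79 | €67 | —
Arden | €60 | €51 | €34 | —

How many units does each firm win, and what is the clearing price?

Stratus 2, Vantage 2; clearing price €114

Merging the schedules and taking the best 4: 119 (Stratus-1), 117 (Stratus-2), 116 (Vantage-1), 115 (Vantage-2)
First bid not allocated: €114.
Allocation: Stratus 2, Vantage 2.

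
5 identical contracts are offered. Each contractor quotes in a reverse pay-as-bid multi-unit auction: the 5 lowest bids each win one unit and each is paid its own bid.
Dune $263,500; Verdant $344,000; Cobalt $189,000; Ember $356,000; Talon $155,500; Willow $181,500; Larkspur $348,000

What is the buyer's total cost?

Total cost: $1,133,500

Bids ranked low→high: 155,500 (Talon), 181,500 (Willow), 189,000 (Cobalt), 263,500 (Dune), 344,000 (Verdant), 348,000 (Larkspur), 356,000 (Ember)
The 5 lowest are Talon, Willow, Cobalt, Dune, Verdant.
Total cost = 155,500 + 181,500 + 189,000 + 263,500 + 344,000 = $1,133,500.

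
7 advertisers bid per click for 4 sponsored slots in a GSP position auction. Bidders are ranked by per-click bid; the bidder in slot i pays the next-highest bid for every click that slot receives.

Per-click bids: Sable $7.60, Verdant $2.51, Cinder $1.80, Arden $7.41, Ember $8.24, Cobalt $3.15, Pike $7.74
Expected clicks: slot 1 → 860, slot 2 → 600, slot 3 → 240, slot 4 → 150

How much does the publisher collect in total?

Total revenue: $13467.30

Sorting advertisers: $8.24 (Ember) > $7.74 (Pike) > $7.60 (Sable) > $7.41 (Arden) > $3.15 (Cobalt) > …
Slot 1: Ember pays $7.74 × 860 = $6656.40
Slot 2: Pike pays $7.60 × 600 = $4560.00
Slot 3: Sable pays $7.41 × 240 = $1778.40
Slot 4: Arden pays $3.15 × 150 = $472.50
Total = $13467.30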